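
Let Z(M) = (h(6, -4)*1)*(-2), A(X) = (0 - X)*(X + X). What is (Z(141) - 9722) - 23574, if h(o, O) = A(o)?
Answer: -33152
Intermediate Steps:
A(X) = -2*X² (A(X) = (-X)*(2*X) = -2*X²)
h(o, O) = -2*o²
Z(M) = 144 (Z(M) = (-2*6²*1)*(-2) = (-2*36*1)*(-2) = -72*1*(-2) = -72*(-2) = 144)
(Z(141) - 9722) - 23574 = (144 - 9722) - 23574 = -9578 - 23574 = -33152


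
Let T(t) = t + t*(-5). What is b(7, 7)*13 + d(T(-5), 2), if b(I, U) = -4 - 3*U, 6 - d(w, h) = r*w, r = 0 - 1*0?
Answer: -319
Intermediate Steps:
r = 0 (r = 0 + 0 = 0)
T(t) = -4*t (T(t) = t - 5*t = -4*t)
d(w, h) = 6 (d(w, h) = 6 - 0*w = 6 - 1*0 = 6 + 0 = 6)
b(7, 7)*13 + d(T(-5), 2) = (-4 - 3*7)*13 + 6 = (-4 - 21)*13 + 6 = -25*13 + 6 = -325 + 6 = -319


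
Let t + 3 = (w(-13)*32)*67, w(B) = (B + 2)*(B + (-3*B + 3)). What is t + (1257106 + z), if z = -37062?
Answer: 536105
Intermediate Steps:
w(B) = (2 + B)*(3 - 2*B) (w(B) = (2 + B)*(B + (3 - 3*B)) = (2 + B)*(3 - 2*B))
t = -683939 (t = -3 + ((6 - 1*(-13) - 2*(-13)**2)*32)*67 = -3 + ((6 + 13 - 2*169)*32)*67 = -3 + ((6 + 13 - 338)*32)*67 = -3 - 319*32*67 = -3 - 10208*67 = -3 - 683936 = -683939)
t + (1257106 + z) = -683939 + (1257106 - 37062) = -683939 + 1220044 = 536105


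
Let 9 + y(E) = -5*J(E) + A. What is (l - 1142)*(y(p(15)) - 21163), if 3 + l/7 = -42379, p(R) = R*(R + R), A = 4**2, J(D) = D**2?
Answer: 307839295296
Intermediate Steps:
A = 16
p(R) = 2*R**2 (p(R) = R*(2*R) = 2*R**2)
l = -296674 (l = -21 + 7*(-42379) = -21 - 296653 = -296674)
y(E) = 7 - 5*E**2 (y(E) = -9 + (-5*E**2 + 16) = -9 + (16 - 5*E**2) = 7 - 5*E**2)
(l - 1142)*(y(p(15)) - 21163) = (-296674 - 1142)*((7 - 5*(2*15**2)**2) - 21163) = -297816*((7 - 5*(2*225)**2) - 21163) = -297816*((7 - 5*450**2) - 21163) = -297816*((7 - 5*202500) - 21163) = -297816*((7 - 1012500) - 21163) = -297816*(-1012493 - 21163) = -297816*(-1033656) = 307839295296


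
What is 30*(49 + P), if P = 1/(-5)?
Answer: 1464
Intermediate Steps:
P = -⅕ ≈ -0.20000
30*(49 + P) = 30*(49 - ⅕) = 30*(244/5) = 1464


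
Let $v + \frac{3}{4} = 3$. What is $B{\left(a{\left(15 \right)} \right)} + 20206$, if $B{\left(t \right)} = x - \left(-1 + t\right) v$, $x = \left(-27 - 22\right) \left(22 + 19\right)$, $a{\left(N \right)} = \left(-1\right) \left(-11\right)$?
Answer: $\frac{36349}{2} \approx 18175.0$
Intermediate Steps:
$v = \frac{9}{4}$ ($v = - \frac{3}{4} + 3 = \frac{9}{4} \approx 2.25$)
$a{\left(N \right)} = 11$
$x = -2009$ ($x = \left(-49\right) 41 = -2009$)
$B{\left(t \right)} = - \frac{8027}{4} - \frac{9 t}{4}$ ($B{\left(t \right)} = -2009 - \left(-1 + t\right) \frac{9}{4} = -2009 - \left(- \frac{9}{4} + \frac{9 t}{4}\right) = - \frac{8027}{4} - \frac{9 t}{4}$)
$B{\left(a{\left(15 \right)} \right)} + 20206 = \left(- \frac{8027}{4} - \frac{99}{4}\right) + 20206 = - \frac{4063}{2} + 20206 = \frac{36349}{2}$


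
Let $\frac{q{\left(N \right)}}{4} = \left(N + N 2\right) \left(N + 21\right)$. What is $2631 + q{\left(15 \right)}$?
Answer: $9111$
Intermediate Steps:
$q{\left(N \right)} = 12 N \left(21 + N\right)$ ($q{\left(N \right)} = 4 \left(N + N 2\right) \left(N + 21\right) = 4 \left(N + 2 N\right) \left(21 + N\right) = 4 \cdot 3 N \left(21 + N\right) = 12 N \left(21 + N\right)$)
$2631 + q{\left(15 \right)} = 2631 + 12 \cdot 15 \left(21 + 15\right) = 2631 + 12 \cdot 15 \cdot 36 = 2631 + 6480 = 9111$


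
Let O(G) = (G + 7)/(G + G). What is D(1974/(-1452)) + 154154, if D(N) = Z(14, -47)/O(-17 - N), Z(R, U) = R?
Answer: 322441994/2091 ≈ 1.5420e+5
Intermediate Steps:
O(G) = (7 + G)/(2*G) (O(G) = (7 + G)/((2*G)) = (7 + G)*(1/(2*G)) = (7 + G)/(2*G))
D(N) = 28*(-17 - N)/(-10 - N) (D(N) = 14/(((7 + (-17 - N))/(2*(-17 - N)))) = 14/(((-10 - N)/(2*(-17 - N)))) = 14*(2*(-17 - N)/(-10 - N)) = 28*(-17 - N)/(-10 - N))
D(1974/(-1452)) + 154154 = 28*(17 + 1974/(-1452))/(10 + 1974/(-1452)) + 154154 = 28*(17 + 1974*(-1/1452))/(10 + 1974*(-1/1452)) + 154154 = 28*(17 - 329/242)/(10 - 329/242) + 154154 = 28*(3785/242)/(2091/242) + 154154 = 28*(242/2091)*(3785/242) + 154154 = 105980/2091 + 154154 = 322441994/2091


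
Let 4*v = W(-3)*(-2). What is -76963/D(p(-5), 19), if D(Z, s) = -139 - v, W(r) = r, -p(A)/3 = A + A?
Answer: 153926/281 ≈ 547.78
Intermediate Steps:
p(A) = -6*A (p(A) = -3*(A + A) = -6*A)
v = 3/2 (v = (-3*(-2))/4 = (¼)*6 = 3/2 ≈ 1.5000)
D(Z, s) = -281/2 (D(Z, s) = -139 - 1*3/2 = -139 - 3/2 = -281/2)
-76963/D(p(-5), 19) = -76963/(-281/2) = -76963*(-2/281) = 153926/281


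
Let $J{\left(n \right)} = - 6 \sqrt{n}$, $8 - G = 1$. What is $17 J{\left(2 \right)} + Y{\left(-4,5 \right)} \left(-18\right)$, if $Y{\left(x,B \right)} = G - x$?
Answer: $-198 - 102 \sqrt{2} \approx -342.25$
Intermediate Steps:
$G = 7$ ($G = 8 - 1 = 7$)
$Y{\left(x,B \right)} = 7 - x$
$17 J{\left(2 \right)} + Y{\left(-4,5 \right)} \left(-18\right) = 17 \left(- 6 \sqrt{2}\right) + \left(7 - -4\right) \left(-18\right) = - 102 \sqrt{2} + \left(7 + 4\right) \left(-18\right) = - 102 \sqrt{2} + 11 \left(-18\right) = - 102 \sqrt{2} - 198 = -198 - 102 \sqrt{2}$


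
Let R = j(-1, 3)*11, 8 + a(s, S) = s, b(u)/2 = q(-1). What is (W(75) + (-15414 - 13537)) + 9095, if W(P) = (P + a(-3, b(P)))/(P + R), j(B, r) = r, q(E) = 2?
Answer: -536096/27 ≈ -19855.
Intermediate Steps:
b(u) = 4 (b(u) = 2*2 = 4)
a(s, S) = -8 + s
R = 33 (R = 3*11 = 33)
W(P) = (-11 + P)/(33 + P) (W(P) = (P + (-8 - 3))/(P + 33) = (P - 11)/(33 + P) = (-11 + P)/(33 + P))
(W(75) + (-15414 - 13537)) + 9095 = ((-11 + 75)/(33 + 75) + (-15414 - 13537)) + 9095 = (64/108 - 28951) + 9095 = ((1/108)*64 - 28951) + 9095 = (16/27 - 28951) + 9095 = -781661/27 + 9095 = -536096/27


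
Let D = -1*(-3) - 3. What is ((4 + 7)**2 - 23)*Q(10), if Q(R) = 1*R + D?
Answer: 980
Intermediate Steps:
D = 0 (D = 3 - 3 = 0)
Q(R) = R (Q(R) = 1*R + 0 = R + 0 = R)
((4 + 7)**2 - 23)*Q(10) = ((4 + 7)**2 - 23)*10 = (11**2 - 23)*10 = (121 - 23)*10 = 98*10 = 980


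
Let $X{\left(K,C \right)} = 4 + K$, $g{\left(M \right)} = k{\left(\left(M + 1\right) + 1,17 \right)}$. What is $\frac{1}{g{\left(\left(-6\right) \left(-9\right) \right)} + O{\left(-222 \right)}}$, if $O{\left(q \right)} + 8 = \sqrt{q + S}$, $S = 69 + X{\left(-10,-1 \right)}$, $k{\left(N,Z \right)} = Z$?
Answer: $\frac{3}{80} - \frac{i \sqrt{159}}{240} \approx 0.0375 - 0.05254 i$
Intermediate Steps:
$g{\left(M \right)} = 17$
$S = 63$ ($S = 69 + \left(4 - 10\right) = 69 - 6 = 63$)
$O{\left(q \right)} = -8 + \sqrt{63 + q}$ ($O{\left(q \right)} = -8 + \sqrt{q + 63} = -8 + \sqrt{63 + q}$)
$\frac{1}{g{\left(\left(-6\right) \left(-9\right) \right)} + O{\left(-222 \right)}} = \frac{1}{17 - \left(8 - \sqrt{63 - 222}\right)} = \frac{1}{17 - \left(8 - \sqrt{-159}\right)} = \frac{1}{17 - \left(8 - i \sqrt{159}\right)} = \frac{1}{9 + i \sqrt{159}}$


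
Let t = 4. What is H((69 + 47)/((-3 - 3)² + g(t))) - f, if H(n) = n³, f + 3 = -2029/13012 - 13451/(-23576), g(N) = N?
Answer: 129296246887/4793295500 ≈ 26.974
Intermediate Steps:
f = -198281007/76692728 (f = -3 + (-2029/13012 - 13451/(-23576)) = -3 + (-2029*1/13012 - 13451*(-1/23576)) = -3 + (-2029/13012 + 13451/23576) = -3 + 31797177/76692728 = -198281007/76692728 ≈ -2.5854)
H((69 + 47)/((-3 - 3)² + g(t))) - f = ((69 + 47)/((-3 - 3)² + 4))³ - 1*(-198281007/76692728) = (116/((-6)² + 4))³ + 198281007/76692728 = (116/(36 + 4))³ + 198281007/76692728 = (116/40)³ + 198281007/76692728 = (116*(1/40))³ + 198281007/76692728 = (29/10)³ + 198281007/76692728 = 24389/1000 + 198281007/76692728 = 129296246887/4793295500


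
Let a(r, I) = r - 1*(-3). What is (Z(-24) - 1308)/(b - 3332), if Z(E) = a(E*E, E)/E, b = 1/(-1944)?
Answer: 2589651/6477409 ≈ 0.39980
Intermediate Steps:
a(r, I) = 3 + r (a(r, I) = r + 3 = 3 + r)
b = -1/1944 ≈ -0.00051440
Z(E) = (3 + E**2)/E (Z(E) = (3 + E*E)/E = (3 + E**2)/E)
(Z(-24) - 1308)/(b - 3332) = ((-24 + 3/(-24)) - 1308)/(-1/1944 - 3332) = ((-24 + 3*(-1/24)) - 1308)/(-6477409/1944) = ((-24 - 1/8) - 1308)*(-1944/6477409) = (-193/8 - 1308)*(-1944/6477409) = -10657/8*(-1944/6477409) = 2589651/6477409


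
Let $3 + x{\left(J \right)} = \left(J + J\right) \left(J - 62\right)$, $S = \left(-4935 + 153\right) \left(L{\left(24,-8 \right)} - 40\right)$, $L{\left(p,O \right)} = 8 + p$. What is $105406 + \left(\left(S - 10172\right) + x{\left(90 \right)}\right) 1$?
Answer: $138527$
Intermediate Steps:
$S = 38256$ ($S = \left(-4935 + 153\right) \left(\left(8 + 24\right) - 40\right) = - 4782 \left(32 - 40\right) = \left(-4782\right) \left(-8\right) = 38256$)
$x{\left(J \right)} = -3 + 2 J \left(-62 + J\right)$ ($x{\left(J \right)} = -3 + \left(J + J\right) \left(J - 62\right) = -3 + 2 J \left(-62 + J\right)$)
$105406 + \left(\left(S - 10172\right) + x{\left(90 \right)}\right) 1 = 105406 + \left(\left(38256 - 10172\right) - \left(11163 - 16200\right)\right) 1 = 105406 + \left(28084 - -5037\right) 1 = 105406 + \left(28084 + 5037\right) 1 = 105406 + 33121 \cdot 1 = 105406 + 33121 = 138527$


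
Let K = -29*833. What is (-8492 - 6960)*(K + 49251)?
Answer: -387752488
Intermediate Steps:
K = -24157
(-8492 - 6960)*(K + 49251) = (-8492 - 6960)*(-24157 + 49251) = -15452*25094 = -387752488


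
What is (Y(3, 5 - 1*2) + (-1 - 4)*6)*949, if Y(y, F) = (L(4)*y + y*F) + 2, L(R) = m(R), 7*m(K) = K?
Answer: -114829/7 ≈ -16404.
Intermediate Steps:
m(K) = K/7
L(R) = R/7
Y(y, F) = 2 + 4*y/7 + F*y (Y(y, F) = (((1/7)*4)*y + y*F) + 2 = (4*y/7 + F*y) + 2 = 2 + 4*y/7 + F*y)
(Y(3, 5 - 1*2) + (-1 - 4)*6)*949 = ((2 + (4/7)*3 + (5 - 1*2)*3) + (-1 - 4)*6)*949 = ((2 + 12/7 + (5 - 2)*3) - 5*6)*949 = ((2 + 12/7 + 3*3) - 30)*949 = ((2 + 12/7 + 9) - 30)*949 = (89/7 - 30)*949 = -121/7*949 = -114829/7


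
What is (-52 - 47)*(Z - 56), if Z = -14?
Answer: 6930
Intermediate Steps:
(-52 - 47)*(Z - 56) = (-52 - 47)*(-14 - 56) = -99*(-70) = 6930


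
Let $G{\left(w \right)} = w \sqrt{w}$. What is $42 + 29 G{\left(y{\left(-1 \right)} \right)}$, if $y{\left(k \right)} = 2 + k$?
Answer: $71$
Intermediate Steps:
$G{\left(w \right)} = w^{\frac{3}{2}}$
$42 + 29 G{\left(y{\left(-1 \right)} \right)} = 42 + 29 \left(2 - 1\right)^{\frac{3}{2}} = 42 + 29 \cdot 1^{\frac{3}{2}} = 42 + 29 \cdot 1 = 42 + 29 = 71$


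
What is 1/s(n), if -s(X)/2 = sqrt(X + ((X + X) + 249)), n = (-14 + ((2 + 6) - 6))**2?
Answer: -sqrt(681)/1362 ≈ -0.019160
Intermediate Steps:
n = 144 (n = (-14 + (8 - 6))**2 = (-14 + 2)**2 = (-12)**2 = 144)
s(X) = -2*sqrt(249 + 3*X) (s(X) = -2*sqrt(X + ((X + X) + 249)) = -2*sqrt(X + (2*X + 249)) = -2*sqrt(X + (249 + 2*X)) = -2*sqrt(249 + 3*X))
1/s(n) = 1/(-2*sqrt(249 + 3*144)) = 1/(-2*sqrt(249 + 432)) = 1/(-2*sqrt(681)) = -sqrt(681)/1362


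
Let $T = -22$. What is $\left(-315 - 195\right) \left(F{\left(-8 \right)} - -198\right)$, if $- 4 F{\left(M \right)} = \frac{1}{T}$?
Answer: $- \frac{4443375}{44} \approx -1.0099 \cdot 10^{5}$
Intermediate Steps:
$F{\left(M \right)} = \frac{1}{88}$ ($F{\left(M \right)} = - \frac{1}{4 \left(-22\right)} = \left(- \frac{1}{4}\right) \left(- \frac{1}{22}\right) = \frac{1}{88}$)
$\left(-315 - 195\right) \left(F{\left(-8 \right)} - -198\right) = \left(-315 - 195\right) \left(\frac{1}{88} - -198\right) = - 510 \left(\frac{1}{88} + 198\right) = \left(-510\right) \frac{17425}{88} = - \frac{4443375}{44}$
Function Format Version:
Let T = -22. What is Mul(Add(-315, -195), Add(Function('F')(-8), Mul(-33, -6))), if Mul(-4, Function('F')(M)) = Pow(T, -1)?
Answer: Rational(-4443375, 44) ≈ -1.0099e+5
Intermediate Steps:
Function('F')(M) = Rational(1, 88) (Function('F')(M) = Mul(Rational(-1, 4), Pow(-22, -1)) = Mul(Rational(-1, 4), Rational(-1, 22)) = Rational(1, 88))
Mul(Add(-315, -195), Add(Function('F')(-8), Mul(-33, -6))) = Mul(Add(-315, -195), Add(Rational(1, 88), Mul(-33, -6))) = Mul(-510, Add(Rational(1, 88), 198)) = Mul(-510, Rational(17425, 88)) = Rational(-4443375, 44)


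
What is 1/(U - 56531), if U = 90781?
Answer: 1/34250 ≈ 2.9197e-5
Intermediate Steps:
1/(U - 56531) = 1/(90781 - 56531) = 1/34250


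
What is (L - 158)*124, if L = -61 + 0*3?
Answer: -27156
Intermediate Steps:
L = -61 (L = -61 + 0 = -61)
(L - 158)*124 = (-61 - 158)*124 = -219*124 = -27156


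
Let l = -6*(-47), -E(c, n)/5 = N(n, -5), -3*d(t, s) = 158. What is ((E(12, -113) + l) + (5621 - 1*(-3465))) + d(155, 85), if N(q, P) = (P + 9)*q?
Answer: 34726/3 ≈ 11575.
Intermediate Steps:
d(t, s) = -158/3 (d(t, s) = -1/3*158 = -158/3)
N(q, P) = q*(9 + P) (N(q, P) = (9 + P)*q = q*(9 + P))
E(c, n) = -20*n (E(c, n) = -5*n*(9 - 5) = -5*n*4 = -20*n)
l = 282
((E(12, -113) + l) + (5621 - 1*(-3465))) + d(155, 85) = ((-20*(-113) + 282) + (5621 - 1*(-3465))) - 158/3 = ((2260 + 282) + (5621 + 3465)) - 158/3 = (2542 + 9086) - 158/3 = 11628 - 158/3 = 34726/3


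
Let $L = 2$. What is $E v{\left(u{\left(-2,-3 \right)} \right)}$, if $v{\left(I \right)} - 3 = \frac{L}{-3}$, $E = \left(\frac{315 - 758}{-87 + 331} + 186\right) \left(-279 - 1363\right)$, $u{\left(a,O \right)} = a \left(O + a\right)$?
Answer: $- \frac{258275927}{366} \approx -7.0567 \cdot 10^{5}$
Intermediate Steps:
$E = - \frac{36896561}{122}$ ($E = \left(- \frac{443}{244} + 186\right) \left(-1642\right) = \frac{44941}{244} \left(-1642\right) = - \frac{36896561}{122} \approx -3.0243 \cdot 10^{5}$)
$v{\left(I \right)} = \frac{7}{3}$ ($v{\left(I \right)} = 3 + \frac{2}{-3} = 3 + 2 \left(- \frac{1}{3}\right) = 3 - \frac{2}{3} = \frac{7}{3}$)
$E v{\left(u{\left(-2,-3 \right)} \right)} = \left(- \frac{36896561}{122}\right) \frac{7}{3} = - \frac{258275927}{366}$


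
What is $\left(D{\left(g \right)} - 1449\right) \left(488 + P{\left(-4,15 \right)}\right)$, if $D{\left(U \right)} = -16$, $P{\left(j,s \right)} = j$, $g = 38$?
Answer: $-709060$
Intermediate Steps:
$\left(D{\left(g \right)} - 1449\right) \left(488 + P{\left(-4,15 \right)}\right) = \left(-16 - 1449\right) \left(488 - 4\right) = \left(-1465\right) 484 = -709060$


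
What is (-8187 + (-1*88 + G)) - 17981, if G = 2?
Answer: -26254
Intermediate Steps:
(-8187 + (-1*88 + G)) - 17981 = (-8187 + (-1*88 + 2)) - 17981 = (-8187 + (-88 + 2)) - 17981 = (-8187 - 86) - 17981 = -8273 - 17981 = -26254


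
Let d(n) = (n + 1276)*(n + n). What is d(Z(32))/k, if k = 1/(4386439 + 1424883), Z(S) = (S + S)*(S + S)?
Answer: 255741311254528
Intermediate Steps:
Z(S) = 4*S**2 (Z(S) = (2*S)*(2*S) = 4*S**2)
d(n) = 2*n*(1276 + n) (d(n) = (1276 + n)*(2*n) = 2*n*(1276 + n))
k = 1/5811322 ≈ 1.7208e-7
d(Z(32))/k = (2*(4*32**2)*(1276 + 4*32**2))/(1/5811322) = (2*(4*1024)*(1276 + 4*1024))*5811322 = (2*4096*(1276 + 4096))*5811322 = (2*4096*5372)*5811322 = 44007424*5811322 = 255741311254528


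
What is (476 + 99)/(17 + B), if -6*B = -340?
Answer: 1725/221 ≈ 7.8054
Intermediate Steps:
B = 170/3 (B = -⅙*(-340) = 170/3 ≈ 56.667)
(476 + 99)/(17 + B) = (476 + 99)/(17 + 170/3) = 575/(221/3) = 575*(3/221) = 1725/221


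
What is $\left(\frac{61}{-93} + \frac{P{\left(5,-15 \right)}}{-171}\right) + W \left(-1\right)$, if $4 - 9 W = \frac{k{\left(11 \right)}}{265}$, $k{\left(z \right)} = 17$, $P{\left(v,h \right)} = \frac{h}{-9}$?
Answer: $- \frac{4648271}{4214295} \approx -1.103$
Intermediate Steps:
$P{\left(v,h \right)} = - \frac{h}{9}$ ($P{\left(v,h \right)} = h \left(- \frac{1}{9}\right) = - \frac{h}{9}$)
$W = \frac{1043}{2385}$ ($W = \frac{4}{9} - \frac{17 \cdot \frac{1}{265}}{9} = \frac{4}{9} - \frac{17}{2385} = \frac{1043}{2385} \approx 0.43732$)
$\left(\frac{61}{-93} + \frac{P{\left(5,-15 \right)}}{-171}\right) + W \left(-1\right) = \left(\frac{61}{-93} + \frac{\left(- \frac{1}{9}\right) \left(-15\right)}{-171}\right) + \frac{1043}{2385} \left(-1\right) = \left(61 \left(- \frac{1}{93}\right) + \frac{5}{3} \left(- \frac{1}{171}\right)\right) - \frac{1043}{2385} = \left(- \frac{61}{93} - \frac{5}{513}\right) - \frac{1043}{2385} = - \frac{10586}{15903} - \frac{1043}{2385} = - \frac{4648271}{4214295}$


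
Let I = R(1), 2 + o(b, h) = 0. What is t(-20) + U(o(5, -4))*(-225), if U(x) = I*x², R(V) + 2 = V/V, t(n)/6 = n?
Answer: 780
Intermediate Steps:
o(b, h) = -2 (o(b, h) = -2 + 0 = -2)
t(n) = 6*n
R(V) = -1 (R(V) = -2 + V/V = -2 + 1 = -1)
I = -1
U(x) = -x²
t(-20) + U(o(5, -4))*(-225) = 6*(-20) - 1*(-2)²*(-225) = -120 - 1*4*(-225) = -120 - 4*(-225) = -120 + 900 = 780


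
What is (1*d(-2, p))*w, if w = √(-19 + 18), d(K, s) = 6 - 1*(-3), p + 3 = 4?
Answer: 9*I ≈ 9.0*I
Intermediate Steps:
p = 1 (p = -3 + 4 = 1)
d(K, s) = 9 (d(K, s) = 6 + 3 = 9)
w = I (w = √(-1) = I ≈ 1.0*I)
(1*d(-2, p))*w = (1*9)*I = 9*I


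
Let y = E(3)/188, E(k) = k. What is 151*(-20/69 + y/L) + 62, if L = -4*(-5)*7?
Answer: 33141817/1816080 ≈ 18.249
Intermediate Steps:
L = 140 (L = 20*7 = 140)
y = 3/188 ≈ 0.015957
151*(-20/69 + y/L) + 62 = 151*(-20/69 + (3/188)/140) + 62 = 151*(-20*1/69 + (3/188)*(1/140)) + 62 = 151*(-20/69 + 3/26320) + 62 = 151*(-526193/1816080) + 62 = -79455143/1816080 + 62 = 33141817/1816080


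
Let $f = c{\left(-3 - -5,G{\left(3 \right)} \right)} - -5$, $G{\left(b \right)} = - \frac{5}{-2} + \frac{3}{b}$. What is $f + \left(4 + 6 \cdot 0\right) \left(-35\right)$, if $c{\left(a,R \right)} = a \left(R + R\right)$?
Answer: $-121$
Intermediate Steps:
$G{\left(b \right)} = \frac{5}{2} + \frac{3}{b}$ ($G{\left(b \right)} = \left(-5\right) \left(- \frac{1}{2}\right) + \frac{3}{b} = \frac{5}{2} + \frac{3}{b}$)
$c{\left(a,R \right)} = 2 R a$ ($c{\left(a,R \right)} = a 2 R = 2 R a$)
$f = 19$ ($f = 2 \left(\frac{5}{2} + \frac{3}{3}\right) \left(-3 - -5\right) - -5 = 2 \left(\frac{5}{2} + 3 \cdot \frac{1}{3}\right) \left(-3 + 5\right) + 5 = 2 \left(\frac{5}{2} + 1\right) 2 + 5 = 2 \cdot \frac{7}{2} \cdot 2 + 5 = 14 + 5 = 19$)
$f + \left(4 + 6 \cdot 0\right) \left(-35\right) = 19 + \left(4 + 6 \cdot 0\right) \left(-35\right) = 19 + \left(4 + 0\right) \left(-35\right) = 19 + 4 \left(-35\right) = 19 - 140 = -121$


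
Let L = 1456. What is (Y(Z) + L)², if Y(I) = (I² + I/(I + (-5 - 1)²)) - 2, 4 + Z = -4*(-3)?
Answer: 278890000/121 ≈ 2.3049e+6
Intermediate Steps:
Z = 8 (Z = -4 - 4*(-3) = -4 + 12 = 8)
Y(I) = -2 + I² + I/(36 + I) (Y(I) = (I² + I/(I + (-6)²)) - 2 = (I² + I/(I + 36)) - 2 = (I² + I/(36 + I)) - 2 = -2 + I² + I/(36 + I))
(Y(Z) + L)² = ((-72 + 8³ - 1*8 + 36*8²)/(36 + 8) + 1456)² = ((-72 + 512 - 8 + 36*64)/44 + 1456)² = ((-72 + 512 - 8 + 2304)/44 + 1456)² = ((1/44)*2736 + 1456)² = (684/11 + 1456)² = (16700/11)² = 278890000/121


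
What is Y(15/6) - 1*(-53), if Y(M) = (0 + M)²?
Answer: 237/4 ≈ 59.250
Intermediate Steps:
Y(M) = M²
Y(15/6) - 1*(-53) = (15/6)² - 1*(-53) = (15*(⅙))² + 53 = (5/2)² + 53 = 25/4 + 53 = 237/4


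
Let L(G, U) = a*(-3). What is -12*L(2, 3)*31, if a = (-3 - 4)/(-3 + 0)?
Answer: 2604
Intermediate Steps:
a = 7/3 (a = -7/(-3) = -7*(-⅓) = 7/3 ≈ 2.3333)
L(G, U) = -7 (L(G, U) = (7/3)*(-3) = -7)
-12*L(2, 3)*31 = -12*(-7)*31 = 84*31 = 2604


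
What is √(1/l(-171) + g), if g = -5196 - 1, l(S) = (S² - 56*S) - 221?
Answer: 7*I*√39498557811/19298 ≈ 72.09*I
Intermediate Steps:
l(S) = -221 + S² - 56*S
g = -5197
√(1/l(-171) + g) = √(1/(-221 + (-171)² - 56*(-171)) - 5197) = √(1/(-221 + 29241 + 9576) - 5197) = √(1/38596 - 5197) = √(-200583411/38596) = 7*I*√39498557811/19298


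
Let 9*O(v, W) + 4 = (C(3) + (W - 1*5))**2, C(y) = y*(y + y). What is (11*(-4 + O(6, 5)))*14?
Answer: 43736/9 ≈ 4859.6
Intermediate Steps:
C(y) = 2*y**2 (C(y) = y*(2*y) = 2*y**2)
O(v, W) = -4/9 + (13 + W)**2/9 (O(v, W) = -4/9 + (2*3**2 + (W - 1*5))**2/9 = -4/9 + (2*9 + (W - 5))**2/9 = -4/9 + (18 + (-5 + W))**2/9 = -4/9 + (13 + W)**2/9)
(11*(-4 + O(6, 5)))*14 = (11*(-4 + (-4/9 + (13 + 5)**2/9)))*14 = (11*(-4 + (-4/9 + (1/9)*18**2)))*14 = (11*(-4 + (-4/9 + (1/9)*324)))*14 = (11*(-4 + (-4/9 + 36)))*14 = (11*(-4 + 320/9))*14 = (11*(284/9))*14 = (3124/9)*14 = 43736/9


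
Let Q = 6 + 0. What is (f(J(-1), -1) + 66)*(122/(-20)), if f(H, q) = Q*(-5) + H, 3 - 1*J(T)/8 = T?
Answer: -2074/5 ≈ -414.80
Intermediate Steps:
Q = 6
J(T) = 24 - 8*T
f(H, q) = -30 + H (f(H, q) = 6*(-5) + H = -30 + H)
(f(J(-1), -1) + 66)*(122/(-20)) = ((-30 + (24 - 8*(-1))) + 66)*(122/(-20)) = ((-30 + (24 + 8)) + 66)*(122*(-1/20)) = ((-30 + 32) + 66)*(-61/10) = (2 + 66)*(-61/10) = 68*(-61/10) = -2074/5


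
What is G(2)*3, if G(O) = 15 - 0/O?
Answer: 45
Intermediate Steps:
G(O) = 15 (G(O) = 15 - 1*0 = 15 + 0 = 15)
G(2)*3 = 15*3 = 45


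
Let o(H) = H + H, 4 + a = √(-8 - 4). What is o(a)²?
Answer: 16 - 64*I*√3 ≈ 16.0 - 110.85*I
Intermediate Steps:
a = -4 + 2*I*√3 (a = -4 + √(-8 - 4) = -4 + √(-12) = -4 + 2*I*√3 ≈ -4.0 + 3.4641*I)
o(H) = 2*H
o(a)² = (2*(-4 + 2*I*√3))² = (-8 + 4*I*√3)²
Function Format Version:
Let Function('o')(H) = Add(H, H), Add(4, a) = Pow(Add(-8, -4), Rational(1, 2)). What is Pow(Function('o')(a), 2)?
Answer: Add(16, Mul(-64, I, Pow(3, Rational(1, 2)))) ≈ Add(16.000, Mul(-110.85, I))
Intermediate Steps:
a = Add(-4, Mul(2, I, Pow(3, Rational(1, 2)))) (a = Add(-4, Pow(Add(-8, -4), Rational(1, 2))) = Add(-4, Pow(-12, Rational(1, 2))) = Add(-4, Mul(2, I, Pow(3, Rational(1, 2)))) ≈ Add(-4.0000, Mul(3.4641, I)))
Function('o')(H) = Mul(2, H)
Pow(Function('o')(a), 2) = Pow(Mul(2, Add(-4, Mul(2, I, Pow(3, Rational(1, 2))))), 2) = Pow(Add(-8, Mul(4, I, Pow(3, Rational(1, 2)))), 2)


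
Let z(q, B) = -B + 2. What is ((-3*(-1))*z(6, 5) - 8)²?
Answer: 289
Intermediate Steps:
z(q, B) = 2 - B
((-3*(-1))*z(6, 5) - 8)² = ((-3*(-1))*(2 - 1*5) - 8)² = (3*(2 - 5) - 8)² = (3*(-3) - 8)² = (-9 - 8)² = (-17)² = 289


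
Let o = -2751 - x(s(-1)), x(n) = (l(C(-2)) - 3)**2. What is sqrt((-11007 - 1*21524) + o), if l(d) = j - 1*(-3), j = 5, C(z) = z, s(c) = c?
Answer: 3*I*sqrt(3923) ≈ 187.9*I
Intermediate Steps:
l(d) = 8 (l(d) = 5 - 1*(-3) = 5 + 3 = 8)
x(n) = 25 (x(n) = (8 - 3)**2 = 5**2 = 25)
o = -2776 (o = -2751 - 1*25 = -2751 - 25 = -2776)
sqrt((-11007 - 1*21524) + o) = sqrt((-11007 - 1*21524) - 2776) = sqrt((-11007 - 21524) - 2776) = sqrt(-32531 - 2776) = sqrt(-35307) = 3*I*sqrt(3923)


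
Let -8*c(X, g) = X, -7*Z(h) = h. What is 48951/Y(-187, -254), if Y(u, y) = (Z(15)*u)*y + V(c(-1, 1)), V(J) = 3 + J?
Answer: -2741256/5699585 ≈ -0.48096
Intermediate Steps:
Z(h) = -h/7
c(X, g) = -X/8
Y(u, y) = 25/8 - 15*u*y/7 (Y(u, y) = ((-⅐*15)*u)*y + (3 - ⅛*(-1)) = (-15*u/7)*y + (3 + ⅛) = -15*u*y/7 + 25/8 = 25/8 - 15*u*y/7)
48951/Y(-187, -254) = 48951/(25/8 - 15/7*(-187)*(-254)) = 48951/(25/8 - 712470/7) = 48951/(-5699585/56) = 48951*(-56/5699585) = -2741256/5699585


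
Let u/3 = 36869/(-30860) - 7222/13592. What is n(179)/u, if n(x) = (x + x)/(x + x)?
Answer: -13107785/67874472 ≈ -0.19312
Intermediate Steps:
n(x) = 1 (n(x) = (2*x)/((2*x)) = (2*x)*(1/(2*x)) = 1)
u = -67874472/13107785 (u = 3*(36869/(-30860) - 7222/13592) = 3*(36869*(-1/30860) - 7222*1/13592) = 3*(-36869/30860 - 3611/6796) = 3*(-22624824/13107785) = -67874472/13107785 ≈ -5.1782)
n(179)/u = 1/(-67874472/13107785) = 1*(-13107785/67874472) = -13107785/67874472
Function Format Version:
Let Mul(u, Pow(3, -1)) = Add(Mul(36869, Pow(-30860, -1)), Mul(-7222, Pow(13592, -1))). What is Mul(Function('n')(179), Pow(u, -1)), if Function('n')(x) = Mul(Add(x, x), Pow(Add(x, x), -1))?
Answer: Rational(-13107785, 67874472) ≈ -0.19312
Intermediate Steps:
Function('n')(x) = 1 (Function('n')(x) = Mul(Mul(2, x), Pow(Mul(2, x), -1)) = Mul(Mul(2, x), Mul(Rational(1, 2), Pow(x, -1))) = 1)
u = Rational(-67874472, 13107785) (u = Mul(3, Add(Mul(36869, Pow(-30860, -1)), Mul(-7222, Pow(13592, -1)))) = Mul(3, Add(Mul(36869, Rational(-1, 30860)), Mul(-7222, Rational(1, 13592)))) = Mul(3, Add(Rational(-36869, 30860), Rational(-3611, 6796))) = Mul(3, Rational(-22624824, 13107785)) = Rational(-67874472, 13107785) ≈ -5.1782)
Mul(Function('n')(179), Pow(u, -1)) = Mul(1, Pow(Rational(-67874472, 13107785), -1)) = Mul(1, Rational(-13107785, 67874472)) = Rational(-13107785, 67874472)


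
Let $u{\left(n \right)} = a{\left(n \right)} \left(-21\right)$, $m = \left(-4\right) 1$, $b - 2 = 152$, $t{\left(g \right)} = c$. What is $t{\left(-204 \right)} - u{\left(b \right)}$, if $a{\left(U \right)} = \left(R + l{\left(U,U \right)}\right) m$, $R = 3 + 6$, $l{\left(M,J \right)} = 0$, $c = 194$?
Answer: $-562$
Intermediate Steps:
$t{\left(g \right)} = 194$
$R = 9$
$b = 154$ ($b = 2 + 152 = 154$)
$m = -4$
$a{\left(U \right)} = -36$ ($a{\left(U \right)} = \left(9 + 0\right) \left(-4\right) = 9 \left(-4\right) = -36$)
$u{\left(n \right)} = 756$ ($u{\left(n \right)} = \left(-36\right) \left(-21\right) = 756$)
$t{\left(-204 \right)} - u{\left(b \right)} = 194 - 756 = -562$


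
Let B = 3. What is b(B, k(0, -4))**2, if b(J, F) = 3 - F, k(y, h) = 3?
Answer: 0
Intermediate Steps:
b(B, k(0, -4))**2 = (3 - 1*3)**2 = (3 - 3)**2 = 0**2 = 0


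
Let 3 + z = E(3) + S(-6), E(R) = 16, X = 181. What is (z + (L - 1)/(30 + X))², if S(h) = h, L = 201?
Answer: 2812329/44521 ≈ 63.169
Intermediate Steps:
z = 7 (z = -3 + (16 - 6) = -3 + 10 = 7)
(z + (L - 1)/(30 + X))² = (7 + (201 - 1)/(30 + 181))² = (7 + 200/211)² = (1677/211)² = 2812329/44521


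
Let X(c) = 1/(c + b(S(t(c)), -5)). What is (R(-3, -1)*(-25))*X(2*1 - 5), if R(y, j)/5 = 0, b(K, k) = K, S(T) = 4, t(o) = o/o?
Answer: 0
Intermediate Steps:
t(o) = 1
X(c) = 1/(4 + c) (X(c) = 1/(c + 4) = 1/(4 + c))
R(y, j) = 0 (R(y, j) = 5*0 = 0)
(R(-3, -1)*(-25))*X(2*1 - 5) = (0*(-25))/(4 + (2*1 - 5)) = 0/(4 + (2 - 5)) = 0/(4 - 3) = 0/1 = 0*1 = 0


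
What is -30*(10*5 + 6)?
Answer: -1680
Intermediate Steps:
-30*(10*5 + 6) = -30*(50 + 6) = -30*56 = -1680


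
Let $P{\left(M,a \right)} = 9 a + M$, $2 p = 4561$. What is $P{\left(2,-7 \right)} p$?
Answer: $- \frac{278221}{2} \approx -1.3911 \cdot 10^{5}$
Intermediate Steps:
$p = \frac{4561}{2}$ ($p = \frac{1}{2} \cdot 4561 = \frac{4561}{2} \approx 2280.5$)
$P{\left(M,a \right)} = M + 9 a$
$P{\left(2,-7 \right)} p = \left(2 + 9 \left(-7\right)\right) \frac{4561}{2} = \left(2 - 63\right) \frac{4561}{2} = \left(-61\right) \frac{4561}{2} = - \frac{278221}{2}$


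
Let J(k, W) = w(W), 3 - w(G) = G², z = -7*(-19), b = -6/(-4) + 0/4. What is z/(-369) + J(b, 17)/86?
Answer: -58486/15867 ≈ -3.6860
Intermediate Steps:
b = 3/2 (b = -6*(-¼) + 0*(¼) = 3/2 + 0 = 3/2 ≈ 1.5000)
z = 133
w(G) = 3 - G²
J(k, W) = 3 - W²
z/(-369) + J(b, 17)/86 = 133/(-369) + (3 - 1*17²)/86 = 133*(-1/369) + (3 - 1*289)*(1/86) = -133/369 + (3 - 289)*(1/86) = -133/369 - 286*1/86 = -133/369 - 143/43 = -58486/15867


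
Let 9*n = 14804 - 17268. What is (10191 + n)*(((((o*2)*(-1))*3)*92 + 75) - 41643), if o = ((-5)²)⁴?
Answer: -2138813280760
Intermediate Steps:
o = 390625 (o = 25⁴ = 390625)
n = -2464/9 (n = (14804 - 17268)/9 = (⅑)*(-2464) = -2464/9 ≈ -273.78)
(10191 + n)*(((((o*2)*(-1))*3)*92 + 75) - 41643) = (10191 - 2464/9)*(((((390625*2)*(-1))*3)*92 + 75) - 41643) = 89255*((((781250*(-1))*3)*92 + 75) - 41643)/9 = 89255*((-781250*3*92 + 75) - 41643)/9 = 89255*((-2343750*92 + 75) - 41643)/9 = 89255*((-215625000 + 75) - 41643)/9 = 89255*(-215624925 - 41643)/9 = (89255/9)*(-215666568) = -2138813280760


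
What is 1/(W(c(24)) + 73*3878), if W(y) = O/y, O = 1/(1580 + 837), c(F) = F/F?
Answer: 2417/684238199 ≈ 3.5324e-6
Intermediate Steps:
c(F) = 1
O = 1/2417 ≈ 0.00041374
W(y) = 1/(2417*y)
1/(W(c(24)) + 73*3878) = 1/((1/2417)/1 + 73*3878) = 1/((1/2417)*1 + 283094) = 1/(1/2417 + 283094) = 1/(684238199/2417) = 2417/684238199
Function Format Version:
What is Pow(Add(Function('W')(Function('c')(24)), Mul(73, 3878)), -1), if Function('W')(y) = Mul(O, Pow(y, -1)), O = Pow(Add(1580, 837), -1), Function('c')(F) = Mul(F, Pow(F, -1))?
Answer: Rational(2417, 684238199) ≈ 3.5324e-6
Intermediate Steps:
Function('c')(F) = 1
O = Rational(1, 2417) (O = Pow(2417, -1) = Rational(1, 2417) ≈ 0.00041374)
Function('W')(y) = Mul(Rational(1, 2417), Pow(y, -1))
Pow(Add(Function('W')(Function('c')(24)), Mul(73, 3878)), -1) = Pow(Add(Mul(Rational(1, 2417), Pow(1, -1)), Mul(73, 3878)), -1) = Pow(Add(Mul(Rational(1, 2417), 1), 283094), -1) = Pow(Add(Rational(1, 2417), 283094), -1) = Pow(Rational(684238199, 2417), -1) = Rational(2417, 684238199)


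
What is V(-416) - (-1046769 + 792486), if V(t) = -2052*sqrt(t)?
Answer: 254283 - 8208*I*sqrt(26) ≈ 2.5428e+5 - 41853.0*I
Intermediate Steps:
V(-416) - (-1046769 + 792486) = -8208*I*sqrt(26) - (-1046769 + 792486) = -8208*I*sqrt(26) - 1*(-254283) = -8208*I*sqrt(26) + 254283 = 254283 - 8208*I*sqrt(26)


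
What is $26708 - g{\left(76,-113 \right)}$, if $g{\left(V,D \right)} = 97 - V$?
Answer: $26687$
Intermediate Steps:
$26708 - g{\left(76,-113 \right)} = 26708 - \left(97 - 76\right) = 26708 - 21 = 26687$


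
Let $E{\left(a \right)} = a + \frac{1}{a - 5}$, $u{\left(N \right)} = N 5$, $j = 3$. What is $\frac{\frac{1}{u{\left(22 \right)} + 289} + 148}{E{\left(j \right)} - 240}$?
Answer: $- \frac{118106}{189525} \approx -0.62317$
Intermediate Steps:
$u{\left(N \right)} = 5 N$
$E{\left(a \right)} = a + \frac{1}{-5 + a}$
$\frac{\frac{1}{u{\left(22 \right)} + 289} + 148}{E{\left(j \right)} - 240} = \frac{\frac{1}{5 \cdot 22 + 289} + 148}{\frac{1 + 3^{2} - 15}{-5 + 3} - 240} = \frac{\frac{1}{110 + 289} + 148}{\frac{1 + 9 - 15}{-2} - 240} = \frac{\frac{1}{399} + 148}{\left(- \frac{1}{2}\right) \left(-5\right) - 240} = \frac{\frac{1}{399} + 148}{\frac{5}{2} - 240} = \frac{59053}{399 \left(- \frac{475}{2}\right)} = \frac{59053}{399} \left(- \frac{2}{475}\right) = - \frac{118106}{189525}$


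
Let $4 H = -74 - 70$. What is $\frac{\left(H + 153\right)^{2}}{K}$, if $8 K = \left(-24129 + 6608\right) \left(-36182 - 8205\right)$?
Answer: $\frac{109512}{777704627} \approx 0.00014081$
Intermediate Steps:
$H = -36$ ($H = \frac{-74 - 70}{4} = \frac{1}{4} \left(-144\right) = -36$)
$K = \frac{777704627}{8}$ ($K = \frac{\left(-24129 + 6608\right) \left(-36182 - 8205\right)}{8} = \frac{\left(-17521\right) \left(-44387\right)}{8} = \frac{1}{8} \cdot 777704627 = \frac{777704627}{8} \approx 9.7213 \cdot 10^{7}$)
$\frac{\left(H + 153\right)^{2}}{K} = \frac{\left(-36 + 153\right)^{2}}{\frac{777704627}{8}} = 117^{2} \cdot \frac{8}{777704627} = 13689 \cdot \frac{8}{777704627} = \frac{109512}{777704627}$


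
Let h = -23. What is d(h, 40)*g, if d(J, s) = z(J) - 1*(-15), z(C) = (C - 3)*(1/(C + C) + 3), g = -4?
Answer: 5744/23 ≈ 249.74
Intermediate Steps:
z(C) = (-3 + C)*(3 + 1/(2*C)) (z(C) = (-3 + C)*(1/(2*C) + 3) = (-3 + C)*(3 + 1/(2*C)))
d(J, s) = 15 + (-3 + J*(-17 + 6*J))/(2*J) (d(J, s) = (-3 + J*(-17 + 6*J))/(2*J) - 1*(-15) = (-3 + J*(-17 + 6*J))/(2*J) + 15 = 15 + (-3 + J*(-17 + 6*J))/(2*J))
d(h, 40)*g = (13/2 + 3*(-23) - 3/2/(-23))*(-4) = (13/2 - 69 - 3/2*(-1/23))*(-4) = (13/2 - 69 + 3/46)*(-4) = -1436/23*(-4) = 5744/23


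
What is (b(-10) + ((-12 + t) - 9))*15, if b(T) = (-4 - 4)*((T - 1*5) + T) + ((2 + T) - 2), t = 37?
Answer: 3090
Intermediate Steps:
b(T) = 40 - 15*T (b(T) = -8*((T - 5) + T) + T = -8*((-5 + T) + T) + T = -8*(-5 + 2*T) + T = (40 - 16*T) + T = 40 - 15*T)
(b(-10) + ((-12 + t) - 9))*15 = ((40 - 15*(-10)) + ((-12 + 37) - 9))*15 = ((40 + 150) + (25 - 9))*15 = (190 + 16)*15 = 206*15 = 3090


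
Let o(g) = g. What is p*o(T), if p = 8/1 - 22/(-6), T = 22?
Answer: 770/3 ≈ 256.67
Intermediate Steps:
p = 35/3 (p = 8*1 - 22*(-1/6) = 8 + 11/3 = 35/3 ≈ 11.667)
p*o(T) = (35/3)*22 = 770/3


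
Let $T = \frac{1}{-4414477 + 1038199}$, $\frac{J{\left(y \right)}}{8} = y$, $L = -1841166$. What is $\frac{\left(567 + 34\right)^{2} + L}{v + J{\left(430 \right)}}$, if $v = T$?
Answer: $- \frac{4996773270270}{11614396319} \approx -430.22$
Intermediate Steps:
$J{\left(y \right)} = 8 y$
$T = - \frac{1}{3376278}$ ($T = \frac{1}{-3376278} = - \frac{1}{3376278} \approx -2.9618 \cdot 10^{-7}$)
$v = - \frac{1}{3376278} \approx -2.9618 \cdot 10^{-7}$
$\frac{\left(567 + 34\right)^{2} + L}{v + J{\left(430 \right)}} = \frac{\left(567 + 34\right)^{2} - 1841166}{- \frac{1}{3376278} + 8 \cdot 430} = \frac{601^{2} - 1841166}{- \frac{1}{3376278} + 3440} = \frac{361201 - 1841166}{\frac{11614396319}{3376278}} = \left(-1479965\right) \frac{3376278}{11614396319} = - \frac{4996773270270}{11614396319}$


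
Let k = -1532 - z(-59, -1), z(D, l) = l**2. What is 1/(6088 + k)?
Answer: 1/4555 ≈ 0.00021954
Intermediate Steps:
k = -1533 (k = -1532 - 1*(-1)**2 = -1532 - 1*1 = -1532 - 1 = -1533)
1/(6088 + k) = 1/(6088 - 1533) = 1/4555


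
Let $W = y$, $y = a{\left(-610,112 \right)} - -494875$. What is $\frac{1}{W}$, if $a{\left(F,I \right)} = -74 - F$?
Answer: $\frac{1}{495411} \approx 2.0185 \cdot 10^{-6}$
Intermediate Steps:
$y = 495411$ ($y = \left(-74 - -610\right) - -494875 = \left(-74 + 610\right) + 494875 = 536 + 494875 = 495411$)
$W = 495411$
$\frac{1}{W} = \frac{1}{495411}$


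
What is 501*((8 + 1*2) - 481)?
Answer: -235971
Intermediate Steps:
501*((8 + 1*2) - 481) = 501*((8 + 2) - 481) = 501*(10 - 481) = 501*(-471) = -235971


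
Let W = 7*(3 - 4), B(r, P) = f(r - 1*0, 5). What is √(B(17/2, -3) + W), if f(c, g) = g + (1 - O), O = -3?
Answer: √2 ≈ 1.4142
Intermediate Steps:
f(c, g) = 4 + g (f(c, g) = g + (1 - 1*(-3)) = g + (1 + 3) = g + 4 = 4 + g)
B(r, P) = 9 (B(r, P) = 4 + 5 = 9)
W = -7 (W = 7*(-1) = -7)
√(B(17/2, -3) + W) = √(9 - 7) = √2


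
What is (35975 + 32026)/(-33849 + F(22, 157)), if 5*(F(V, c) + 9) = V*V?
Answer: -340005/168806 ≈ -2.0142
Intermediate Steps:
F(V, c) = -9 + V²/5 (F(V, c) = -9 + (V*V)/5 = -9 + V²/5)
(35975 + 32026)/(-33849 + F(22, 157)) = (35975 + 32026)/(-33849 + (-9 + (⅕)*22²)) = 68001/(-33849 + (-9 + (⅕)*484)) = 68001/(-33849 + (-9 + 484/5)) = 68001/(-33849 + 439/5) = 68001/(-168806/5) = 68001*(-5/168806) = -340005/168806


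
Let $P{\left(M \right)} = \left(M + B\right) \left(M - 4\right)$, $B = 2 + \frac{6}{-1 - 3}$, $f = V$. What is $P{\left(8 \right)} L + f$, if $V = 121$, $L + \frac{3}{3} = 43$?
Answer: $1549$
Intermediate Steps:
$L = 42$ ($L = -1 + 43 = 42$)
$f = 121$
$B = \frac{1}{2}$ ($B = 2 + \frac{6}{-4} = 2 + 6 \left(- \frac{1}{4}\right) = 2 - \frac{3}{2} = \frac{1}{2} \approx 0.5$)
$P{\left(M \right)} = \left(\frac{1}{2} + M\right) \left(-4 + M\right)$ ($P{\left(M \right)} = \left(M + \frac{1}{2}\right) \left(M - 4\right) = \left(\frac{1}{2} + M\right) \left(-4 + M\right)$)
$P{\left(8 \right)} L + f = \left(-2 + 8^{2} - 28\right) 42 + 121 = \left(-2 + 64 - 28\right) 42 + 121 = 34 \cdot 42 + 121 = 1428 + 121 = 1549$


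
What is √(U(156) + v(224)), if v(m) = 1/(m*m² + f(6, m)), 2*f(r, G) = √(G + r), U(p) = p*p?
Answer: √(547045244930 + 24336*√230)/√(22478848 + √230) ≈ 156.00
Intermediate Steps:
U(p) = p²
f(r, G) = √(G + r)/2
v(m) = 1/(m³ + √(6 + m)/2) (v(m) = 1/(m*m² + √(m + 6)/2) = 1/(m³ + √(6 + m)/2))
√(U(156) + v(224)) = √(156² + 2/(√(6 + 224) + 2*224³)) = √(24336 + 2/(√230 + 2*11239424)) = √(24336 + 2/(√230 + 22478848)) = √(24336 + 2/(22478848 + √230))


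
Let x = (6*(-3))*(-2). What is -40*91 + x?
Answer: -3604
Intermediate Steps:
x = 36 (x = -18*(-2) = 36)
-40*91 + x = -40*91 + 36 = -3640 + 36 = -3604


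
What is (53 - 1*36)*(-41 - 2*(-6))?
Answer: -493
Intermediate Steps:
(53 - 1*36)*(-41 - 2*(-6)) = (53 - 36)*(-41 + 12) = 17*(-29) = -493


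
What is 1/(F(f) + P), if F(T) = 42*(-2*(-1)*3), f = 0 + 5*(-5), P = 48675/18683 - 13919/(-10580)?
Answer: 197666140/50586897457 ≈ 0.0039075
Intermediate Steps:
P = 775030177/197666140 (P = 48675*(1/18683) - 13919*(-1/10580) = 48675/18683 + 13919/10580 = 775030177/197666140 ≈ 3.9209)
f = -25 (f = 0 - 25 = -25)
F(T) = 252 (F(T) = 42*(2*3) = 42*6 = 252)
1/(F(f) + P) = 1/(252 + 775030177/197666140) = 1/(50586897457/197666140) = 197666140/50586897457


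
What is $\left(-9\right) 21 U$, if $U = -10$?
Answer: $1890$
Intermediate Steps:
$\left(-9\right) 21 U = \left(-9\right) 21 \left(-10\right) = \left(-189\right) \left(-10\right) = 1890$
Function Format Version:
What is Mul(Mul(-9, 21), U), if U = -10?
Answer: 1890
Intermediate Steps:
Mul(Mul(-9, 21), U) = Mul(Mul(-9, 21), -10) = Mul(-189, -10) = 1890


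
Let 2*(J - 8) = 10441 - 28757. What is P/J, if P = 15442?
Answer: -7721/4575 ≈ -1.6877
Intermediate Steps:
J = -9150 (J = 8 + (10441 - 28757)/2 = 8 + (1/2)*(-18316) = 8 - 9158 = -9150)
P/J = 15442/(-9150) = 15442*(-1/9150) = -7721/4575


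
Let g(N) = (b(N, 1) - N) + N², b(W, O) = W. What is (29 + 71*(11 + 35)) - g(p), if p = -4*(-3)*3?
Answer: 1999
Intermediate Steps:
p = 36 (p = 12*3 = 36)
g(N) = N² (g(N) = (N - N) + N² = 0 + N² = N²)
(29 + 71*(11 + 35)) - g(p) = (29 + 71*(11 + 35)) - 1*36² = (29 + 71*46) - 1*1296 = (29 + 3266) - 1296 = 3295 - 1296 = 1999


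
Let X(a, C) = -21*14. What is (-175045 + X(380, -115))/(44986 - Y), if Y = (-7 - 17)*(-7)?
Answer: -175339/44818 ≈ -3.9122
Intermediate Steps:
X(a, C) = -294
Y = 168 (Y = -24*(-7) = 168)
(-175045 + X(380, -115))/(44986 - Y) = (-175045 - 294)/(44986 - 1*168) = -175339/(44986 - 168) = -175339/44818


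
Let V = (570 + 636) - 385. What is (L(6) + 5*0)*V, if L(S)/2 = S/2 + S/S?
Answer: 6568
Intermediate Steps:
L(S) = 2 + S (L(S) = 2*(S/2 + S/S) = 2*(S*(½) + 1) = 2*(S/2 + 1) = 2*(1 + S/2) = 2 + S)
V = 821 (V = 1206 - 385 = 821)
(L(6) + 5*0)*V = ((2 + 6) + 5*0)*821 = (8 + 0)*821 = 8*821 = 6568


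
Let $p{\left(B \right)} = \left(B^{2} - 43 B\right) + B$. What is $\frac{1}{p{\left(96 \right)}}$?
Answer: $\frac{1}{5184} \approx 0.0001929$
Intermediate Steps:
$p{\left(B \right)} = B^{2} - 42 B$
$\frac{1}{p{\left(96 \right)}} = \frac{1}{96 \left(-42 + 96\right)} = \frac{1}{96 \cdot 54} = \frac{1}{5184}$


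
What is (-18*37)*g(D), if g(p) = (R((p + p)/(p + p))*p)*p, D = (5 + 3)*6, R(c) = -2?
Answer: 3068928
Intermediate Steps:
D = 48 (D = 8*6 = 48)
g(p) = -2*p² (g(p) = (-2*p)*p = -2*p²)
(-18*37)*g(D) = (-18*37)*(-2*48²) = -(-1332)*2304 = -666*(-4608) = 3068928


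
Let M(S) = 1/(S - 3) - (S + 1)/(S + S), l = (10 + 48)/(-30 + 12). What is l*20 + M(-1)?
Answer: -2329/36 ≈ -64.694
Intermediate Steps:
l = -29/9 (l = 58/(-18) = 58*(-1/18) = -29/9 ≈ -3.2222)
M(S) = 1/(-3 + S) - (1 + S)/(2*S)
l*20 + M(-1) = -29/9*20 + (½)*(3 - 1*(-1)² + 4*(-1))/(-1*(-3 - 1)) = -580/9 + (½)*(-1)*(3 - 1*1 - 4)/(-4) = -580/9 + (½)*(-1)*(-¼)*(3 - 1 - 4) = -580/9 + (½)*(-1)*(-¼)*(-2) = -580/9 - ¼ = -2329/36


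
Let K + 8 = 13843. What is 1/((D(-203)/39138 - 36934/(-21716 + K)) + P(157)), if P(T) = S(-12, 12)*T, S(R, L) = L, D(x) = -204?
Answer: 51407763/97092878020 ≈ 0.00052947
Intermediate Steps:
K = 13835 (K = -8 + 13843 = 13835)
P(T) = 12*T
1/((D(-203)/39138 - 36934/(-21716 + K)) + P(157)) = 1/((-204/39138 - 36934/(-21716 + 13835)) + 12*157) = 1/((-204*1/39138 - 36934/(-7881)) + 1884) = 1/((-34/6523 - 36934*(-1/7881)) + 1884) = 1/((-34/6523 + 36934/7881) + 1884) = 1/(240652528/51407763 + 1884) = 1/(97092878020/51407763) = 51407763/97092878020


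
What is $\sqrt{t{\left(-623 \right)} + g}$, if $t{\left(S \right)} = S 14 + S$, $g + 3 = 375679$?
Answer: $\sqrt{366331} \approx 605.25$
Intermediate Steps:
$g = 375676$ ($g = -3 + 375679 = 375676$)
$t{\left(S \right)} = 15 S$ ($t{\left(S \right)} = 14 S + S = 15 S$)
$\sqrt{t{\left(-623 \right)} + g} = \sqrt{15 \left(-623\right) + 375676} = \sqrt{-9345 + 375676} = \sqrt{366331}$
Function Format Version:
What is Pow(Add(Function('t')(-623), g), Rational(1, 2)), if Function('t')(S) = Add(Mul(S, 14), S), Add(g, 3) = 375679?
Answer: Pow(366331, Rational(1, 2)) ≈ 605.25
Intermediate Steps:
g = 375676 (g = Add(-3, 375679) = 375676)
Function('t')(S) = Mul(15, S) (Function('t')(S) = Add(Mul(14, S), S) = Mul(15, S))
Pow(Add(Function('t')(-623), g), Rational(1, 2)) = Pow(Add(Mul(15, -623), 375676), Rational(1, 2)) = Pow(Add(-9345, 375676), Rational(1, 2)) = Pow(366331, Rational(1, 2))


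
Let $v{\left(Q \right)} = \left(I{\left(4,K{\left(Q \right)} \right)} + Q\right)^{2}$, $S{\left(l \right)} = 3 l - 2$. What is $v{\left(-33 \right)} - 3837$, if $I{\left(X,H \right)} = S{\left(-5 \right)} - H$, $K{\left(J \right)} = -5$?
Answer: $-1812$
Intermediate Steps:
$S{\left(l \right)} = -2 + 3 l$
$I{\left(X,H \right)} = -17 - H$ ($I{\left(X,H \right)} = \left(-2 + 3 \left(-5\right)\right) - H = \left(-2 - 15\right) - H = -17 - H$)
$v{\left(Q \right)} = \left(-12 + Q\right)^{2}$ ($v{\left(Q \right)} = \left(\left(-17 - -5\right) + Q\right)^{2} = \left(\left(-17 + 5\right) + Q\right)^{2} = \left(-12 + Q\right)^{2}$)
$v{\left(-33 \right)} - 3837 = \left(-12 - 33\right)^{2} - 3837 = \left(-45\right)^{2} - 3837 = 2025 - 3837 = -1812$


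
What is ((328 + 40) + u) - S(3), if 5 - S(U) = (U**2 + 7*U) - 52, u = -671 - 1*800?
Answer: -1130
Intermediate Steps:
u = -1471 (u = -671 - 800 = -1471)
S(U) = 57 - U**2 - 7*U (S(U) = 5 - ((U**2 + 7*U) - 52) = 5 - (-52 + U**2 + 7*U) = 5 + (52 - U**2 - 7*U) = 57 - U**2 - 7*U)
((328 + 40) + u) - S(3) = ((328 + 40) - 1471) - (57 - 1*3**2 - 7*3) = (368 - 1471) - (57 - 1*9 - 21) = -1103 - (57 - 9 - 21) = -1103 - 1*27 = -1103 - 27 = -1130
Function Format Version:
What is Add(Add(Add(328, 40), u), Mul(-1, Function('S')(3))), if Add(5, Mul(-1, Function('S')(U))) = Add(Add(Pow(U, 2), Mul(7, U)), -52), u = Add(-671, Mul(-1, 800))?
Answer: -1130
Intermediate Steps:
u = -1471 (u = Add(-671, -800) = -1471)
Function('S')(U) = Add(57, Mul(-1, Pow(U, 2)), Mul(-7, U)) (Function('S')(U) = Add(5, Mul(-1, Add(Add(Pow(U, 2), Mul(7, U)), -52))) = Add(5, Mul(-1, Add(-52, Pow(U, 2), Mul(7, U)))) = Add(5, Add(52, Mul(-1, Pow(U, 2)), Mul(-7, U))) = Add(57, Mul(-1, Pow(U, 2)), Mul(-7, U)))
Add(Add(Add(328, 40), u), Mul(-1, Function('S')(3))) = Add(Add(Add(328, 40), -1471), Mul(-1, Add(57, Mul(-1, Pow(3, 2)), Mul(-7, 3)))) = Add(Add(368, -1471), Mul(-1, Add(57, Mul(-1, 9), -21))) = Add(-1103, Mul(-1, Add(57, -9, -21))) = Add(-1103, Mul(-1, 27)) = Add(-1103, -27) = -1130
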